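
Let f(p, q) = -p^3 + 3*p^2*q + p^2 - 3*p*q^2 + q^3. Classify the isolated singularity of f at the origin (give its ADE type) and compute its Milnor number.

Type A2, Milnor number mu = 2.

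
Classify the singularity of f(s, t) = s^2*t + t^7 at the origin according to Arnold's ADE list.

The Hessian of f at 0 has rank 0. Corank 2; j^3 = s^2*t has shape L^2 M (L != M), so D-series; mu = 8 gives D_8.

D8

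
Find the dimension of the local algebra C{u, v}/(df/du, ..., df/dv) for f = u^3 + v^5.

The Hessian of f at 0 has rank 0. Corank 2; j^3 = u^3 is a perfect cube, so E-series; the 5-jet and mu = 8 give E_8.

8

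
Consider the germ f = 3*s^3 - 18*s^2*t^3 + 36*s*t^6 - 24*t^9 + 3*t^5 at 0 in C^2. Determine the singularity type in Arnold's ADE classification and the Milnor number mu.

Type E_{8}, Milnor number mu = 8.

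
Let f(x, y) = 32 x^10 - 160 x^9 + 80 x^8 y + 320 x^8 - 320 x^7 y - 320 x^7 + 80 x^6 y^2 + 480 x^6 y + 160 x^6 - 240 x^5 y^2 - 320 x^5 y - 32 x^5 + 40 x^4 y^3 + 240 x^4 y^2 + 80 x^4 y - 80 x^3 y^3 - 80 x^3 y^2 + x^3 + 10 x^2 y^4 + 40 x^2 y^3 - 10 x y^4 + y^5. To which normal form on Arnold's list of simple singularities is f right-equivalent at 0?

E8

The Hessian of f at 0 has rank 0. Corank 2; j^3 = x^3 is a perfect cube, so E-series; the 5-jet and mu = 8 give E_8.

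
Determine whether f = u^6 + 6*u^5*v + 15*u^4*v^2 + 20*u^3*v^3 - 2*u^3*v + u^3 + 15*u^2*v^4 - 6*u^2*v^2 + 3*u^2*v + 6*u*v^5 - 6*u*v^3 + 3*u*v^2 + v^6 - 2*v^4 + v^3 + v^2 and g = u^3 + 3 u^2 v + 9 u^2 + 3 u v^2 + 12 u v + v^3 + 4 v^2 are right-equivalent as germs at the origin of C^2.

Yes.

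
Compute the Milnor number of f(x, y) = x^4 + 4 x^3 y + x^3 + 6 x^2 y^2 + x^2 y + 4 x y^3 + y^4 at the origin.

The Hessian of f at 0 has rank 0. Corank 2; j^3 = x^2*(x + y) has shape L^2 M (L != M), so D-series; mu = 5 gives D_5.

5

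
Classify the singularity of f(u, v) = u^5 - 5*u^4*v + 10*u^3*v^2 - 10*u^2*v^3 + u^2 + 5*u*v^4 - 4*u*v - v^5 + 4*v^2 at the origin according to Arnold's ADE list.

A4

The Hessian of f at 0 is [[2, -4], [-4, 8]] with rank 1, so corank 1. A Groebner basis of the Jacobian ideal J(f) in C{u,v} is {v^4, u - 2*v}; counting standard monomials gives mu = 4. Corank 1: A-series; mu = 4 gives A_4.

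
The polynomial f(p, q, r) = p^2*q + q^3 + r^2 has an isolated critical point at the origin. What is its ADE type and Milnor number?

Type D_4, Milnor number mu = 4.

The Hessian of f at 0 has rank 1. Corank 2; j^3 = q*(p^2 + q^2) splits into three distinct lines over C (the quadratic factor has nonzero discriminant), so D_4.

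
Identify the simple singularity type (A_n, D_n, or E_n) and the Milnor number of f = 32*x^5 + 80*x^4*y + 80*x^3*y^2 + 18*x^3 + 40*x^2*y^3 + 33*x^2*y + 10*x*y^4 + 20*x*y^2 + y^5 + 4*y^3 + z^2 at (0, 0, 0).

The Hessian of f at 0 is [[0, 0, 0], [0, 0, 0], [0, 0, 2]] with rank 1, so corank 2. A Groebner basis of the Jacobian ideal J(f) in C{x,y,z} is {243*x*y/10 + y^4 + 81*y^2/5, x*y^2 + 2*y^3/3, x^2 + 7*x*y/6 + y^2/3, z}; counting standard monomials gives mu = 6. Corank 2; j^3 = (2*x + y)*(3*x + 2*y)^2 has shape L^2 M (L != M), so D-series; mu = 6 gives D_6.

Type D_{6}, Milnor number mu = 6.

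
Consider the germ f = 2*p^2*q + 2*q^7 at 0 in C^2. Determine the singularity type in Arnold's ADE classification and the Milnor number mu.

Type D8, Milnor number mu = 8.

The Hessian of f at 0 has rank 0. Corank 2; j^3 = 2*p^2*q has shape L^2 M (L != M), so D-series; mu = 8 gives D_8.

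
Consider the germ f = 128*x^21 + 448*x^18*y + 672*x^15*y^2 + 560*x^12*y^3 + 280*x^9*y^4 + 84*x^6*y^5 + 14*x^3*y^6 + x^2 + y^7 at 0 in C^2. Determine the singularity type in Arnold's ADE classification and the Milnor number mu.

Type A_6, Milnor number mu = 6.

The Hessian of f at 0 has rank 1. Corank 1: A-series; mu = 6 gives A_6.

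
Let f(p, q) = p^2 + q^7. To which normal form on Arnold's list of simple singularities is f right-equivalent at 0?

The Hessian of f at 0 is [[2, 0], [0, 0]] with rank 1, so corank 1. A Groebner basis of the Jacobian ideal J(f) in C{p,q} is {q^6, p}; counting standard monomials gives mu = 6. Corank 1: A-series; mu = 6 gives A_6.

A_6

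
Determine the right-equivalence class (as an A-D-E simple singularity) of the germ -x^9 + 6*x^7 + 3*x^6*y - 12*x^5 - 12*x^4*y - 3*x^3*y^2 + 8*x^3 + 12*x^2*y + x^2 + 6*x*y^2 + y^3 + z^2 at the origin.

The Hessian of f at 0 has rank 2. Corank 1: A-series; mu = 2 gives A_2.

A_{2}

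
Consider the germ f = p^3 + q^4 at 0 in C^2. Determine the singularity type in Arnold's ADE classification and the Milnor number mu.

The Hessian of f at 0 has rank 0. Corank 2; j^3 = p^3 is a perfect cube, so E-series; the 4-jet and mu = 6 give E_6.

Type E6, Milnor number mu = 6.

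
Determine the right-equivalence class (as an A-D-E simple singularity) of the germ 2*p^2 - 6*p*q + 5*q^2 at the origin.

The Hessian of f at 0 is [[4, -6], [-6, 10]] with rank 2, so corank 0. A Groebner basis of the Jacobian ideal J(f) in C{p,q} is {p, q}; counting standard monomials gives mu = 1. Corank 0: nondegenerate Morse point, so A_1.

A_{1}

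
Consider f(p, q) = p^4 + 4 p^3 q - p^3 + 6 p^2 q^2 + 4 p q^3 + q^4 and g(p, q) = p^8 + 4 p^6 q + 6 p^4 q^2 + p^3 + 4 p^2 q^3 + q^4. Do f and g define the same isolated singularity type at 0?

Yes.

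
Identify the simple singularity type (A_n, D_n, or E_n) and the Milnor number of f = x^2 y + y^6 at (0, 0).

Type D7, Milnor number mu = 7.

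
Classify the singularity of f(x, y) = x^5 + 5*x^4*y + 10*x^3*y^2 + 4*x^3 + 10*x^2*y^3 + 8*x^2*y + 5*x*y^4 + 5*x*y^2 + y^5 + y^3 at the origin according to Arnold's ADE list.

The Hessian of f at 0 has rank 0. Corank 2; j^3 = (x + y)*(2*x + y)^2 has shape L^2 M (L != M), so D-series; mu = 6 gives D_6.

D_{6}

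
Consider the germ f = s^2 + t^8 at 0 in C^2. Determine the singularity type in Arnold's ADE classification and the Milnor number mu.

Type A_7, Milnor number mu = 7.

The Hessian of f at 0 is [[2, 0], [0, 0]] with rank 1, so corank 1. A Groebner basis of the Jacobian ideal J(f) in C{s,t} is {t^7, s}; counting standard monomials gives mu = 7. Corank 1: A-series; mu = 7 gives A_7.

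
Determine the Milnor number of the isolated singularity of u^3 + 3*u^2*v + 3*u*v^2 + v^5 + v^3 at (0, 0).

The Hessian of f at 0 has rank 0. Corank 2; j^3 = (u + v)^3 is a perfect cube, so E-series; the 5-jet and mu = 8 give E_8.

8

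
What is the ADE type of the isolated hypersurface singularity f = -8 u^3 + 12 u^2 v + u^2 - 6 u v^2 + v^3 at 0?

The Hessian of f at 0 has rank 1. Corank 1: A-series; mu = 2 gives A_2.

A_2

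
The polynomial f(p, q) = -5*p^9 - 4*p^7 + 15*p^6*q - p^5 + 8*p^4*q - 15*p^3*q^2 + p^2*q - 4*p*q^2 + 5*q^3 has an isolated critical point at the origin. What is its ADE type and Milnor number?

Type D_4, Milnor number mu = 4.

The Hessian of f at 0 has rank 0. Corank 2; j^3 = q*(p^2 - 4*p*q + 5*q^2) splits into three distinct lines over C (the quadratic factor has nonzero discriminant), so D_4.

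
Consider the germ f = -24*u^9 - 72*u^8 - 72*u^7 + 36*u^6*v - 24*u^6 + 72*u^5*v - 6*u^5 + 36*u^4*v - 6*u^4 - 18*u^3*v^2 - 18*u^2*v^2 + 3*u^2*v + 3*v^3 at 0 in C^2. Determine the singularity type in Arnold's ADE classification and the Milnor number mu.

Type D_4, Milnor number mu = 4.

The Hessian of f at 0 has rank 0. Corank 2; j^3 = 3*v*(u^2 + v^2) splits into three distinct lines over C (the quadratic factor has nonzero discriminant), so D_4.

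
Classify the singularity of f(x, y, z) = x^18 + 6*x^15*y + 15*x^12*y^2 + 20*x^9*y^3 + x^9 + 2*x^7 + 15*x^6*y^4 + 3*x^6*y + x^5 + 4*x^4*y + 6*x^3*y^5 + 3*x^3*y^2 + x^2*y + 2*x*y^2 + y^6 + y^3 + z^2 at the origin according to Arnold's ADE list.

D_7

The Hessian of f at 0 is [[0, 0, 0], [0, 0, 0], [0, 0, 2]] with rank 1, so corank 2. A Groebner basis of the Jacobian ideal J(f) in C{x,y,z} is {-x*y + y^4 - y^2, x^3 + x^2/2 + x*y + y^3 + y^2/2, x^2*y - x^2/3 - 2*x*y/3 - y^3 - y^2/3, x^2/6 + x*y^2 + x*y/3 + y^3 + y^2/6, z}; counting standard monomials gives mu = 7. Corank 2; j^3 = y*(x + y)^2 has shape L^2 M (L != M), so D-series; mu = 7 gives D_7.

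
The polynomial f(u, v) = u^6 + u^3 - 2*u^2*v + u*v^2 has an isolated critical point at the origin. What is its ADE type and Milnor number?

Type D_{7}, Milnor number mu = 7.

The Hessian of f at 0 has rank 0. Corank 2; j^3 = u*(u - v)^2 has shape L^2 M (L != M), so D-series; mu = 7 gives D_7.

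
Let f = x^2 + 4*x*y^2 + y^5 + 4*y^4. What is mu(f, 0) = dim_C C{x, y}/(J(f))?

4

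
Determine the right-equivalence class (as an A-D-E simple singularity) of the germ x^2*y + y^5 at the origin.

The Hessian of f at 0 is [[0, 0], [0, 0]] with rank 0, so corank 2. A Groebner basis of the Jacobian ideal J(f) in C{x,y} is {x^2/5 + y^4, x^3, x*y}; counting standard monomials gives mu = 6. Corank 2; j^3 = x^2*y has shape L^2 M (L != M), so D-series; mu = 6 gives D_6.

D_6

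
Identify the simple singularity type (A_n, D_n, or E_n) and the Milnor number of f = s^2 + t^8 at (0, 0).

The Hessian of f at 0 has rank 1. Corank 1: A-series; mu = 7 gives A_7.

Type A_7, Milnor number mu = 7.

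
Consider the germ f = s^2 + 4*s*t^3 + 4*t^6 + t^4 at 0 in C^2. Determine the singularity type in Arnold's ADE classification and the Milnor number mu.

Type A_3, Milnor number mu = 3.

The Hessian of f at 0 is [[2, 0], [0, 0]] with rank 1, so corank 1. A Groebner basis of the Jacobian ideal J(f) in C{s,t} is {t^3, s}; counting standard monomials gives mu = 3. Corank 1: A-series; mu = 3 gives A_3.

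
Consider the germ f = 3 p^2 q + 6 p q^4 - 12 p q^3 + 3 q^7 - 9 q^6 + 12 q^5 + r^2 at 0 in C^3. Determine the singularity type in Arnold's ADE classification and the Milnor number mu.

The Hessian of f at 0 has rank 1. Corank 2; j^3 = 3*p^2*q has shape L^2 M (L != M), so D-series; mu = 7 gives D_7.

Type D7, Milnor number mu = 7.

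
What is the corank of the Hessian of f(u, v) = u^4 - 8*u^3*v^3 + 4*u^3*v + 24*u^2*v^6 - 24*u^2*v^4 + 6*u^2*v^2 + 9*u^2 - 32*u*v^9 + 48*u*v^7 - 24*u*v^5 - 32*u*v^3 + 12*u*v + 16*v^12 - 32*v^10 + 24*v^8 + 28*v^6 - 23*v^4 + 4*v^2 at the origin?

1

Hessian at 0 has rank 1.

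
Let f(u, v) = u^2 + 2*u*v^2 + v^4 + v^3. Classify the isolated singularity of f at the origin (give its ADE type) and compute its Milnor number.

The Hessian of f at 0 has rank 1. Corank 1: A-series; mu = 2 gives A_2.

Type A_{2}, Milnor number mu = 2.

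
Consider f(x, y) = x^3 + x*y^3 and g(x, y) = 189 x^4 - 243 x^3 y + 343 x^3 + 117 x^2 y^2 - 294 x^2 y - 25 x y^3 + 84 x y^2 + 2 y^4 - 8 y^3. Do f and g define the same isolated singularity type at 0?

Yes.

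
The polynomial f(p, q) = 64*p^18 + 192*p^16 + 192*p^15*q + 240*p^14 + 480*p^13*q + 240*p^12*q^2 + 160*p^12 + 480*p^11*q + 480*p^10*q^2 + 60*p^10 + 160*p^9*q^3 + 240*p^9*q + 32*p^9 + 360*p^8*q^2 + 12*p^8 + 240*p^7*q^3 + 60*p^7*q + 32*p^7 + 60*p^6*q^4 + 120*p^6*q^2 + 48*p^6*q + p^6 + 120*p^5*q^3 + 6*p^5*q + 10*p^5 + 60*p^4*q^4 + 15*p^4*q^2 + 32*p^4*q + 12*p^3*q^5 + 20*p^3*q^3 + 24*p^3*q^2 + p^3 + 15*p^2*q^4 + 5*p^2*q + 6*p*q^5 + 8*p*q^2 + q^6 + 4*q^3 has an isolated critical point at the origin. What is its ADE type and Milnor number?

Type D_7, Milnor number mu = 7.

The Hessian of f at 0 is [[0, 0], [0, 0]] with rank 0, so corank 2. A Groebner basis of the Jacobian ideal J(f) in C{p,q} is {p^2/32 + 3*p*q/32 + q^4 + q^2/16, p^3 - 64*p^2 - 256*p*q + 8*q^3 - 256*q^2, p^2*q + 64*p^2/3 + 256*p*q/3 - 4*q^3 + 256*q^2/3, -16*p^2/3 + p*q^2 - 64*p*q/3 + 2*q^3 - 64*q^2/3}; counting standard monomials gives mu = 7. Corank 2; j^3 = (p + q)*(p + 2*q)^2 has shape L^2 M (L != M), so D-series; mu = 7 gives D_7.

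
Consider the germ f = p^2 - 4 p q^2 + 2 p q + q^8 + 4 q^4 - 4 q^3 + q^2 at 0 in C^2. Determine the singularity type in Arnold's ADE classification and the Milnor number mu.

The Hessian of f at 0 is [[2, 2], [2, 2]] with rank 1, so corank 1. A Groebner basis of the Jacobian ideal J(f) in C{p,q} is {p^4 - 3*p^3 - 7*p^2*q - 11*p^2/4 - 7*p*q/2 - 3*p/8 - 3*q/8, p^3*q + 3*p^3/2 + 3*p^2*q + p^2 + 5*p*q/4 + p/8 + q/8, -p/2 + q^2 - q/2}; counting standard monomials gives mu = 7. Corank 1: A-series; mu = 7 gives A_7.

Type A_7, Milnor number mu = 7.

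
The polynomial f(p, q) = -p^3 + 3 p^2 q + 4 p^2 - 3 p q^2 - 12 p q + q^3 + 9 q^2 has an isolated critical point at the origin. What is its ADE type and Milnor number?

The Hessian of f at 0 has rank 1. Corank 1: A-series; mu = 2 gives A_2.

Type A_2, Milnor number mu = 2.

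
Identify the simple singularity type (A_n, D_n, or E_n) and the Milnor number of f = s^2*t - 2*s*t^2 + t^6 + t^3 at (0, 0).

Type D7, Milnor number mu = 7.

The Hessian of f at 0 is [[0, 0], [0, 0]] with rank 0, so corank 2. A Groebner basis of the Jacobian ideal J(f) in C{s,t} is {s^2/6 + t^5 - t^2/6, s^3 - t^3, s*t - t^2}; counting standard monomials gives mu = 7. Corank 2; j^3 = t*(s - t)^2 has shape L^2 M (L != M), so D-series; mu = 7 gives D_7.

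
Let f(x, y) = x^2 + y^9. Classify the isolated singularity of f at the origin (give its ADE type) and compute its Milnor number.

The Hessian of f at 0 is [[2, 0], [0, 0]] with rank 1, so corank 1. A Groebner basis of the Jacobian ideal J(f) in C{x,y} is {y^8, x}; counting standard monomials gives mu = 8. Corank 1: A-series; mu = 8 gives A_8.

Type A_{8}, Milnor number mu = 8.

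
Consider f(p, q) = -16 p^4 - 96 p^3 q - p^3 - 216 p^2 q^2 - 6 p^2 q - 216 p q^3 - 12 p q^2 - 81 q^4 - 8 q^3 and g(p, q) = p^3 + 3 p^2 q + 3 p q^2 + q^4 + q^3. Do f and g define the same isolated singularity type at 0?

The Hessian of f at 0 has rank 0. Corank 2; j^3 = -(p + 2*q)^3 is a perfect cube, so E-series; the 4-jet and mu = 6 give E_6. The Hessian of g at 0 has rank 0. Corank 2; j^3 = (p + q)^3 is a perfect cube, so E-series; the 4-jet and mu = 6 give E_6. Both have type E_6, hence right-equivalent.

Yes.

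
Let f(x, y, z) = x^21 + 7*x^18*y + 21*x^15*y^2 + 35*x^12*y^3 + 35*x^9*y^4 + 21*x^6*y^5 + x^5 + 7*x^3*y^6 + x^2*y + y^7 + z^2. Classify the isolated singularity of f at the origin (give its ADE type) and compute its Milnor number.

The Hessian of f at 0 has rank 1. Corank 2; j^3 = x^2*y has shape L^2 M (L != M), so D-series; mu = 8 gives D_8.

Type D_8, Milnor number mu = 8.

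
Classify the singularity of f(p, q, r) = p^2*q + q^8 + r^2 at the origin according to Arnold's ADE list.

D_9

The Hessian of f at 0 has rank 1. Corank 2; j^3 = p^2*q has shape L^2 M (L != M), so D-series; mu = 9 gives D_9.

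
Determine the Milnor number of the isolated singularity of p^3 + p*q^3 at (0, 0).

7

The Hessian of f at 0 is [[0, 0], [0, 0]] with rank 0, so corank 2. A Groebner basis of the Jacobian ideal J(f) in C{p,q} is {p^3, p*q^2, 3*p^2 + q^3}; counting standard monomials gives mu = 7. Corank 2; j^3 = p^3 is a perfect cube, so E-series; the 4-jet and mu = 7 give E_7.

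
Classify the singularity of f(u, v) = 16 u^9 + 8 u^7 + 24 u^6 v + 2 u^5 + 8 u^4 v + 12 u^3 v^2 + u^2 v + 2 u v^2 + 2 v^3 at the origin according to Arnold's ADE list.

D4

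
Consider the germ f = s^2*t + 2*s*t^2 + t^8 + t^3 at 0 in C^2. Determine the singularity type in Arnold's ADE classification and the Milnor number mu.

Type D_{9}, Milnor number mu = 9.

The Hessian of f at 0 has rank 0. Corank 2; j^3 = t*(s + t)^2 has shape L^2 M (L != M), so D-series; mu = 9 gives D_9.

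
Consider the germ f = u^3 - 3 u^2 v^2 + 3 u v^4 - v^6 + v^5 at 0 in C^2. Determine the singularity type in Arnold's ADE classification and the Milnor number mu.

Type E_8, Milnor number mu = 8.

The Hessian of f at 0 is [[0, 0], [0, 0]] with rank 0, so corank 2. A Groebner basis of the Jacobian ideal J(f) in C{u,v} is {v^4, u^3, -u^2/2 + u*v^2}; counting standard monomials gives mu = 8. Corank 2; j^3 = u^3 is a perfect cube, so E-series; the 5-jet and mu = 8 give E_8.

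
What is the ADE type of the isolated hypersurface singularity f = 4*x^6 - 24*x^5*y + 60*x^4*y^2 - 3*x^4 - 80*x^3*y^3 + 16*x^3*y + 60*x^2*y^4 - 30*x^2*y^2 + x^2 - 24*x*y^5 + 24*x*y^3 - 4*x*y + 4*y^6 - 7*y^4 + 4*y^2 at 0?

The Hessian of f at 0 is [[2, -4], [-4, 8]] with rank 1, so corank 1. A Groebner basis of the Jacobian ideal J(f) in C{x,y} is {y^3, x - 2*y}; counting standard monomials gives mu = 3. Corank 1: A-series; mu = 3 gives A_3.

A_{3}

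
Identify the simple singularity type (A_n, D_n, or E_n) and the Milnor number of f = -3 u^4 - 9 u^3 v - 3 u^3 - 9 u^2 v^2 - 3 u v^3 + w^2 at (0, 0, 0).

Type E7, Milnor number mu = 7.

The Hessian of f at 0 has rank 1. Corank 2; j^3 = -3*u^3 is a perfect cube, so E-series; the 4-jet and mu = 7 give E_7.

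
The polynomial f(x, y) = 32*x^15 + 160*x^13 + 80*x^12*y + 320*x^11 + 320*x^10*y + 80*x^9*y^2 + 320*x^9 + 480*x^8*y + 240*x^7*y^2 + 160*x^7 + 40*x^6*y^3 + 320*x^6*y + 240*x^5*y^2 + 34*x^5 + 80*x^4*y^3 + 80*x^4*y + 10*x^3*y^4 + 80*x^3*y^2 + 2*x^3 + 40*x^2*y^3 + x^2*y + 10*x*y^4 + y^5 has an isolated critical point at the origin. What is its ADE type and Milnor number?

The Hessian of f at 0 has rank 0. Corank 2; j^3 = x^2*(2*x + y) has shape L^2 M (L != M), so D-series; mu = 6 gives D_6.

Type D_6, Milnor number mu = 6.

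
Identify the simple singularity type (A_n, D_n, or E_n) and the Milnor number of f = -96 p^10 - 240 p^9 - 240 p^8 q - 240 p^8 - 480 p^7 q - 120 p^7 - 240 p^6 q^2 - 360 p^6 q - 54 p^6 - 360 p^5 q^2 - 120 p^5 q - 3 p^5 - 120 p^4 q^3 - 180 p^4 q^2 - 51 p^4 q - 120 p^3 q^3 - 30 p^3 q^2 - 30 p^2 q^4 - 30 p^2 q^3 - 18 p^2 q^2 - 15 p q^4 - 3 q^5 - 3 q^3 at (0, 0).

Type E8, Milnor number mu = 8.

The Hessian of f at 0 has rank 0. Corank 2; j^3 = -3*q^3 is a perfect cube, so E-series; the 5-jet and mu = 8 give E_8.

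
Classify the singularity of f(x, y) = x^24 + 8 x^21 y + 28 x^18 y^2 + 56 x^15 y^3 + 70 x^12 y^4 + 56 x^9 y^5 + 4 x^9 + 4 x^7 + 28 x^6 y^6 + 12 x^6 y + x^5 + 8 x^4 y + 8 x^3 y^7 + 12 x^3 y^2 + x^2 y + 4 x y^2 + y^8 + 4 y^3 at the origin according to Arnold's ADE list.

D9

The Hessian of f at 0 is [[0, 0], [0, 0]] with rank 0, so corank 2. A Groebner basis of the Jacobian ideal J(f) in C{x,y} is {x^2*y^2 - x^2*y/256 - x^2/8 - x*y^2/64 - 3*x*y/4 - y^3/64 - y^2, x^2*y/256 + x^2/8 + x*y^3 + x*y^2/64 + 5*x*y/8 + y^3/64 + 3*y^2/4, -3*x^2*y/1024 - 3*x^2/32 - 3*x*y^2/256 - 7*x*y/16 + y^4 - 3*y^3/256 - y^2/2, x^3 + 6*x^2*y + 12*x*y^2 + 8*y^3}; counting standard monomials gives mu = 9. Corank 2; j^3 = y*(x + 2*y)^2 has shape L^2 M (L != M), so D-series; mu = 9 gives D_9.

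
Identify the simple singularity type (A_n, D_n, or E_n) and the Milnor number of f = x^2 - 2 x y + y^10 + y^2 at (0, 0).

Type A9, Milnor number mu = 9.

The Hessian of f at 0 has rank 1. Corank 1: A-series; mu = 9 gives A_9.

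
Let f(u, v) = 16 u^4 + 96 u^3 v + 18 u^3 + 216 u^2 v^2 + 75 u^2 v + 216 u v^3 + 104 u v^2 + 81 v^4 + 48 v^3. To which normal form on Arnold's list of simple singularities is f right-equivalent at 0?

D_{5}

The Hessian of f at 0 has rank 0. Corank 2; j^3 = (2*u + 3*v)*(3*u + 4*v)^2 has shape L^2 M (L != M), so D-series; mu = 5 gives D_5.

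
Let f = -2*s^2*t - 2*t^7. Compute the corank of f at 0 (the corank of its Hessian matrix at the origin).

2

Hessian at 0 has rank 0.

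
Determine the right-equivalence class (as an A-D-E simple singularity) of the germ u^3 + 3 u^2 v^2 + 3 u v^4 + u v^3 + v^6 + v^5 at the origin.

E_{7}

The Hessian of f at 0 is [[0, 0], [0, 0]] with rank 0, so corank 2. A Groebner basis of the Jacobian ideal J(f) in C{u,v} is {-u^2 + v^4 - v^3/3, u^3, u^2*v + u^2/3 + v^3/9, u^2 + u*v^2 + v^3/3}; counting standard monomials gives mu = 7. Corank 2; j^3 = u^3 is a perfect cube, so E-series; the 4-jet and mu = 7 give E_7.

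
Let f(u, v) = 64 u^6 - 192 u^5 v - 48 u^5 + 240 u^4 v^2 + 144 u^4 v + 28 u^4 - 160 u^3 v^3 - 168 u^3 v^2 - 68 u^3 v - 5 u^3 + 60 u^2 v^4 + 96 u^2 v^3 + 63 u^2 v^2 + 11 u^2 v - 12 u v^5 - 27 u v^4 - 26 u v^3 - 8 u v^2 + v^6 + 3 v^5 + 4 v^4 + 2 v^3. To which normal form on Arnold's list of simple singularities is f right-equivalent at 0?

D_4

The Hessian of f at 0 has rank 0. Corank 2; j^3 = -(u - v)*(5*u^2 - 6*u*v + 2*v^2) splits into three distinct lines over C (the quadratic factor has nonzero discriminant), so D_4.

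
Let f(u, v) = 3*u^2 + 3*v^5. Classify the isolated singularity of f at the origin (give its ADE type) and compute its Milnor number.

The Hessian of f at 0 is [[6, 0], [0, 0]] with rank 1, so corank 1. A Groebner basis of the Jacobian ideal J(f) in C{u,v} is {v^4, u}; counting standard monomials gives mu = 4. Corank 1: A-series; mu = 4 gives A_4.

Type A4, Milnor number mu = 4.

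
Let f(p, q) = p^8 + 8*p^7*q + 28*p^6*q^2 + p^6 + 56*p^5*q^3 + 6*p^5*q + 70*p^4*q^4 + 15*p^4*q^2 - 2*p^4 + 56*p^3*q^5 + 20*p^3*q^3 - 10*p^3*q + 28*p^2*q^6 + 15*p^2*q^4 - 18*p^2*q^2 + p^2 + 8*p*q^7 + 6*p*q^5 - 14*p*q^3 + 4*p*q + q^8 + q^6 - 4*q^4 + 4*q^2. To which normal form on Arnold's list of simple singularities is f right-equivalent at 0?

A_7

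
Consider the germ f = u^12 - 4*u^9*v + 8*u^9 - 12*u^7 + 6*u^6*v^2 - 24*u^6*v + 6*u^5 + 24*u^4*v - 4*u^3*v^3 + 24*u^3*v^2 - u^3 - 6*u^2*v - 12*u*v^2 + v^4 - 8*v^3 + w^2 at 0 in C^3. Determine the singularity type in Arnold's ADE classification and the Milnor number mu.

The Hessian of f at 0 is [[0, 0, 0], [0, 0, 0], [0, 0, 2]] with rank 1, so corank 2. A Groebner basis of the Jacobian ideal J(f) in C{u,v,w} is {v^3, u^2 + 4*u*v + 4*v^2, w}; counting standard monomials gives mu = 6. Corank 2; j^3 = -(u + 2*v)^3 is a perfect cube, so E-series; the 4-jet and mu = 6 give E_6.

Type E_{6}, Milnor number mu = 6.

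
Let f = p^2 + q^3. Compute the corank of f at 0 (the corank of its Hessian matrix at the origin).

1

Hessian at 0 has rank 1.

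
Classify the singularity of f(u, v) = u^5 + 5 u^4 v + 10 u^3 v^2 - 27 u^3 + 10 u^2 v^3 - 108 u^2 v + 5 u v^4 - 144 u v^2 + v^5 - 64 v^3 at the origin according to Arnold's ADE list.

E_{8}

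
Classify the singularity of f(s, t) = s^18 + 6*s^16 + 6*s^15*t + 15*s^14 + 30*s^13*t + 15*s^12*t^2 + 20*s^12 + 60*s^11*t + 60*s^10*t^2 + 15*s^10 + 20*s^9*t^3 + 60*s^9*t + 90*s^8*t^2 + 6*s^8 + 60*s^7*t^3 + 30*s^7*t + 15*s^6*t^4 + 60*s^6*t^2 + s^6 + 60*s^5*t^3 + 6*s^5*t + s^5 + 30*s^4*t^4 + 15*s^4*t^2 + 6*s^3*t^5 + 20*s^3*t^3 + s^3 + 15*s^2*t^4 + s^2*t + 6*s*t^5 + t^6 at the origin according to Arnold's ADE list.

D7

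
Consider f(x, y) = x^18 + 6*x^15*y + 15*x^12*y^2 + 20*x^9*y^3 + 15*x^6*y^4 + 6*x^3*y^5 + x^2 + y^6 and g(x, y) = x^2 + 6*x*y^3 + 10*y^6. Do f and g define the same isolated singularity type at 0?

Yes.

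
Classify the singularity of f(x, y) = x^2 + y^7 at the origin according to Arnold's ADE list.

The Hessian of f at 0 is [[2, 0], [0, 0]] with rank 1, so corank 1. A Groebner basis of the Jacobian ideal J(f) in C{x,y} is {y^6, x}; counting standard monomials gives mu = 6. Corank 1: A-series; mu = 6 gives A_6.

A6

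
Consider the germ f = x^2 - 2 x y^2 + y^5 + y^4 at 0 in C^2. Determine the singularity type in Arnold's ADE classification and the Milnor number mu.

The Hessian of f at 0 is [[2, 0], [0, 0]] with rank 1, so corank 1. A Groebner basis of the Jacobian ideal J(f) in C{x,y} is {x^2, -x + y^2}; counting standard monomials gives mu = 4. Corank 1: A-series; mu = 4 gives A_4.

Type A4, Milnor number mu = 4.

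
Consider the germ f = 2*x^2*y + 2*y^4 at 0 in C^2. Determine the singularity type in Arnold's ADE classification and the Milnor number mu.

The Hessian of f at 0 has rank 0. Corank 2; j^3 = 2*x^2*y has shape L^2 M (L != M), so D-series; mu = 5 gives D_5.

Type D_5, Milnor number mu = 5.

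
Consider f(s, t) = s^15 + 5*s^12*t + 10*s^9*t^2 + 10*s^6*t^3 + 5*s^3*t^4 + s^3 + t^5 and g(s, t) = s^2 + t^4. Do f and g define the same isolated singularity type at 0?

No.

The Hessian of f at 0 is [[0, 0], [0, 0]] with rank 0, so corank 2. A Groebner basis of the Jacobian ideal J(f) in C{s,t} is {t^4, s^2}; counting standard monomials gives mu = 8. Corank 2; j^3 = s^3 is a perfect cube, so E-series; the 5-jet and mu = 8 give E_8. The Hessian of g at 0 is [[2, 0], [0, 0]] with rank 1, so corank 1. A Groebner basis of the Jacobian ideal J(g) in C{s,t} is {t^3, s}; counting standard monomials gives mu = 3. Corank 1: A-series; mu = 3 gives A_3. f is E_8 but g is A_3, hence not right-equivalent.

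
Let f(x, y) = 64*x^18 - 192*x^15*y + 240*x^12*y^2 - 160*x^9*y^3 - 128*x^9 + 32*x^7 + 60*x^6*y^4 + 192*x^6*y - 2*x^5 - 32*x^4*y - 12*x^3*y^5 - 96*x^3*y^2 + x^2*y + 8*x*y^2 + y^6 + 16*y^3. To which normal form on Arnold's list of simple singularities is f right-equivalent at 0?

D_{7}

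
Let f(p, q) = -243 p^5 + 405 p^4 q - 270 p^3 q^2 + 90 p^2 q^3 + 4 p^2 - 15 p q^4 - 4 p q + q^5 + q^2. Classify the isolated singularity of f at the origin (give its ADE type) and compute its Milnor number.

Type A_{4}, Milnor number mu = 4.

The Hessian of f at 0 is [[8, -4], [-4, 2]] with rank 1, so corank 1. A Groebner basis of the Jacobian ideal J(f) in C{p,q} is {q^4, p - q/2}; counting standard monomials gives mu = 4. Corank 1: A-series; mu = 4 gives A_4.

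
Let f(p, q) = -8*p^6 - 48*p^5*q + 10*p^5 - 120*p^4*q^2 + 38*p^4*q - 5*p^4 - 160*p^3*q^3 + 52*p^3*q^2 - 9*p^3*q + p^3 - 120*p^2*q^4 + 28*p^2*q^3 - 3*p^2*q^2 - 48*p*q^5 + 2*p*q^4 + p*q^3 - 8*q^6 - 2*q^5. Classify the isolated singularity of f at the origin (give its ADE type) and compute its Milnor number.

Type E_7, Milnor number mu = 7.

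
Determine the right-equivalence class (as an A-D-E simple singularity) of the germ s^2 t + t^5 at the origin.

The Hessian of f at 0 is [[0, 0], [0, 0]] with rank 0, so corank 2. A Groebner basis of the Jacobian ideal J(f) in C{s,t} is {s^2/5 + t^4, s^3, s*t}; counting standard monomials gives mu = 6. Corank 2; j^3 = s^2*t has shape L^2 M (L != M), so D-series; mu = 6 gives D_6.

D_6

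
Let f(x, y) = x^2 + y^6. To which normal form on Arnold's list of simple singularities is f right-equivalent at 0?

The Hessian of f at 0 has rank 1. Corank 1: A-series; mu = 5 gives A_5.

A_{5}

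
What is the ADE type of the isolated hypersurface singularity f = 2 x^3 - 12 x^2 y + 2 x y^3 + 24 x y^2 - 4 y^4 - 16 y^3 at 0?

The Hessian of f at 0 has rank 0. Corank 2; j^3 = 2*(x - 2*y)^3 is a perfect cube, so E-series; the 4-jet and mu = 7 give E_7.

E_{7}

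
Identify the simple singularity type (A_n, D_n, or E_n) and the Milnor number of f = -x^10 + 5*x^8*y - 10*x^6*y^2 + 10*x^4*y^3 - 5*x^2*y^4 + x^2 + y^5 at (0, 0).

Type A4, Milnor number mu = 4.

The Hessian of f at 0 has rank 1. Corank 1: A-series; mu = 4 gives A_4.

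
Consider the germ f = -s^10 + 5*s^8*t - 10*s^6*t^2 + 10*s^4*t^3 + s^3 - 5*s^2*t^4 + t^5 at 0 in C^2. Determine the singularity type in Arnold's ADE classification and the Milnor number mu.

Type E_{8}, Milnor number mu = 8.

The Hessian of f at 0 has rank 0. Corank 2; j^3 = s^3 is a perfect cube, so E-series; the 5-jet and mu = 8 give E_8.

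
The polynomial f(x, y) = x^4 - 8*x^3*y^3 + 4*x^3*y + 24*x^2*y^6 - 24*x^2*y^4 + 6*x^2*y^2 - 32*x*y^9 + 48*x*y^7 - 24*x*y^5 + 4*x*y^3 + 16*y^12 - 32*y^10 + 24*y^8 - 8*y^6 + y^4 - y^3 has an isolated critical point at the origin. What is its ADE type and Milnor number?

Type E_{6}, Milnor number mu = 6.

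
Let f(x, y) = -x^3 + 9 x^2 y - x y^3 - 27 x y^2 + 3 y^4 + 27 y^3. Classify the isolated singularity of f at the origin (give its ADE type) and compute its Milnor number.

The Hessian of f at 0 is [[0, 0], [0, 0]] with rank 0, so corank 2. A Groebner basis of the Jacobian ideal J(f) in C{x,y} is {x^3 - 9*x^2*y - 162*x^2 + 972*x*y - 1458*y^2, 9*x^2 + x*y^2 - 54*x*y + 81*y^2, 3*x^2 - 18*x*y + y^3 + 27*y^2}; counting standard monomials gives mu = 7. Corank 2; j^3 = -(x - 3*y)^3 is a perfect cube, so E-series; the 4-jet and mu = 7 give E_7.

Type E_{7}, Milnor number mu = 7.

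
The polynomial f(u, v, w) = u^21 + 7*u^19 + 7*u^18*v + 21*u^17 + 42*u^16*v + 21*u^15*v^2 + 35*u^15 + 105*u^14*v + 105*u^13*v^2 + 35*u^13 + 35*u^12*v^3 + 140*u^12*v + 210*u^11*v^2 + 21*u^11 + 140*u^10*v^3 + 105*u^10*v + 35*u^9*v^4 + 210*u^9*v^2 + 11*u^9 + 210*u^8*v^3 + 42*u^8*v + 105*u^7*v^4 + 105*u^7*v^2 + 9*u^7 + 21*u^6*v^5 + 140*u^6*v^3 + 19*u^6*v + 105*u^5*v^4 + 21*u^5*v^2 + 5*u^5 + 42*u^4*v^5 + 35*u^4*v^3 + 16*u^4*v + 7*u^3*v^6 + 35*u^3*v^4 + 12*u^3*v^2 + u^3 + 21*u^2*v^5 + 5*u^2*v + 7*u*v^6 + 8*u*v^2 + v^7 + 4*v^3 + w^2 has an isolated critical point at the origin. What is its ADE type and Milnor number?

Type D8, Milnor number mu = 8.

The Hessian of f at 0 has rank 1. Corank 2; j^3 = (u + v)*(u + 2*v)^2 has shape L^2 M (L != M), so D-series; mu = 8 gives D_8.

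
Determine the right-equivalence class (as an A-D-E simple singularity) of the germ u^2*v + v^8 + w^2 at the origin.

The Hessian of f at 0 has rank 1. Corank 2; j^3 = u^2*v has shape L^2 M (L != M), so D-series; mu = 9 gives D_9.

D_{9}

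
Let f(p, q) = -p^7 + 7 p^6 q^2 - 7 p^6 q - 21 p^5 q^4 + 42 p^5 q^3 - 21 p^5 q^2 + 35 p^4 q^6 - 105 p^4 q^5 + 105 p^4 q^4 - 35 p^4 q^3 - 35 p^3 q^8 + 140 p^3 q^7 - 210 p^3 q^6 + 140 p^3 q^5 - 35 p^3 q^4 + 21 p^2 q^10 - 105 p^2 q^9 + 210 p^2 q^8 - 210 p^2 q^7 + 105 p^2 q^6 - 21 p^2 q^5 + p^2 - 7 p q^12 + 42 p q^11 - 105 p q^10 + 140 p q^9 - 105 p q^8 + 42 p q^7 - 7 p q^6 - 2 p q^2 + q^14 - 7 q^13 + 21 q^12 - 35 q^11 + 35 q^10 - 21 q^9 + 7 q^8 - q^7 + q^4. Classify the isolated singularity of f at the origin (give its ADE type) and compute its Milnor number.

Type A_6, Milnor number mu = 6.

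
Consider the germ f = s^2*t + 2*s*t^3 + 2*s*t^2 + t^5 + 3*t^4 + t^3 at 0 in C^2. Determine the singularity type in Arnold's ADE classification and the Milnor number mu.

Type D_5, Milnor number mu = 5.

The Hessian of f at 0 has rank 0. Corank 2; j^3 = t*(s + t)^2 has shape L^2 M (L != M), so D-series; mu = 5 gives D_5.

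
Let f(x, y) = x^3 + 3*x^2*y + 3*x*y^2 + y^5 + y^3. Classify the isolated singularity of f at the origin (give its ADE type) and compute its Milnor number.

Type E8, Milnor number mu = 8.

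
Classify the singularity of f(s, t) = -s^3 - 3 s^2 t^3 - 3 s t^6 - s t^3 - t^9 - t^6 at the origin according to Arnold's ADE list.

The Hessian of f at 0 is [[0, 0], [0, 0]] with rank 0, so corank 2. A Groebner basis of the Jacobian ideal J(f) in C{s,t} is {s^3, s*t^2, 3*s^2 + t^3}; counting standard monomials gives mu = 7. Corank 2; j^3 = -s^3 is a perfect cube, so E-series; the 4-jet and mu = 7 give E_7.

E7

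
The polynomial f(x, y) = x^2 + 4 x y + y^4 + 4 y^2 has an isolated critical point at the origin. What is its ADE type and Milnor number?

Type A3, Milnor number mu = 3.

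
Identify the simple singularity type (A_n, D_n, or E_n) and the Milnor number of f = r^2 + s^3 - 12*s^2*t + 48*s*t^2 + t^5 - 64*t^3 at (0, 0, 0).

Type E_{8}, Milnor number mu = 8.

The Hessian of f at 0 is [[0, 0, 0], [0, 0, 0], [0, 0, 2]] with rank 1, so corank 2. A Groebner basis of the Jacobian ideal J(f) in C{s,t,r} is {t^4, s^2 - 8*s*t + 16*t^2, r}; counting standard monomials gives mu = 8. Corank 2; j^3 = (s - 4*t)^3 is a perfect cube, so E-series; the 5-jet and mu = 8 give E_8.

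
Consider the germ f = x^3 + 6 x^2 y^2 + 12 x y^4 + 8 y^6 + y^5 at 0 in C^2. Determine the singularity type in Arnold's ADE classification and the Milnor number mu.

The Hessian of f at 0 has rank 0. Corank 2; j^3 = x^3 is a perfect cube, so E-series; the 5-jet and mu = 8 give E_8.

Type E8, Milnor number mu = 8.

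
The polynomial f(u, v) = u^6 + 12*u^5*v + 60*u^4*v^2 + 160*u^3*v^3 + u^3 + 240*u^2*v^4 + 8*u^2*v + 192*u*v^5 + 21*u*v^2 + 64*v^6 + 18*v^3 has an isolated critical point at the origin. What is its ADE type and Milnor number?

Type D_7, Milnor number mu = 7.

The Hessian of f at 0 has rank 0. Corank 2; j^3 = (u + 2*v)*(u + 3*v)^2 has shape L^2 M (L != M), so D-series; mu = 7 gives D_7.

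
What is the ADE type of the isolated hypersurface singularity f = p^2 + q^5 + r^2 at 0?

The Hessian of f at 0 is [[2, 0, 0], [0, 0, 0], [0, 0, 2]] with rank 2, so corank 1. A Groebner basis of the Jacobian ideal J(f) in C{p,q,r} is {q^4, p, r}; counting standard monomials gives mu = 4. Corank 1: A-series; mu = 4 gives A_4.

A4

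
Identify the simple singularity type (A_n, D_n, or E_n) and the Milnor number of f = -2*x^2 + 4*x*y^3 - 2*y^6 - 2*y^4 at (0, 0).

Type A3, Milnor number mu = 3.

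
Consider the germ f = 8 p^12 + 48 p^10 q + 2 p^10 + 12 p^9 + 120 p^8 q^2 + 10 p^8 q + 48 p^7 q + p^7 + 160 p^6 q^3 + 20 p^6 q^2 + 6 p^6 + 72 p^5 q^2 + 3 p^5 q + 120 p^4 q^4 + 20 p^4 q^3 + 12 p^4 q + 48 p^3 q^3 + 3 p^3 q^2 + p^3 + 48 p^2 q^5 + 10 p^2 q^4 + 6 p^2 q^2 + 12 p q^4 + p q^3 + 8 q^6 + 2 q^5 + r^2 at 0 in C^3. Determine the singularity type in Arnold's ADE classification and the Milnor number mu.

The Hessian of f at 0 is [[0, 0, 0], [0, 0, 0], [0, 0, 2]] with rank 1, so corank 2. A Groebner basis of the Jacobian ideal J(f) in C{p,q,r} is {-p^2/4 + q^4 - q^3/12, p^3, p^2*q + p^2/12 + q^3/36, p^2/2 + p*q^2 + q^3/6, r}; counting standard monomials gives mu = 7. Corank 2; j^3 = p^3 is a perfect cube, so E-series; the 4-jet and mu = 7 give E_7.

Type E_7, Milnor number mu = 7.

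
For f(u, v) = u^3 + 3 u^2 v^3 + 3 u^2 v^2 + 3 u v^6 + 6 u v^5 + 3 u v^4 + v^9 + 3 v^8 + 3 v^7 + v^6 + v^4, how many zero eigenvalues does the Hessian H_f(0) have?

The Hessian at 0 is [[0, 0], [0, 0]] of rank 0; hence corank 2.

2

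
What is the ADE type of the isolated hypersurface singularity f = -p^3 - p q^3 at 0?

The Hessian of f at 0 has rank 0. Corank 2; j^3 = -p^3 is a perfect cube, so E-series; the 4-jet and mu = 7 give E_7.

E7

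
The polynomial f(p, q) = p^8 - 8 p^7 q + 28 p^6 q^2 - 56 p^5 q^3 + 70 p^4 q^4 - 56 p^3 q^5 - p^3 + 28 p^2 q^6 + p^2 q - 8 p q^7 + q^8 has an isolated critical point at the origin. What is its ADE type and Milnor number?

The Hessian of f at 0 is [[0, 0], [0, 0]] with rank 0, so corank 2. A Groebner basis of the Jacobian ideal J(f) in C{p,q} is {p*q/8 + q^7, p*q^2, p^2 - p*q}; counting standard monomials gives mu = 9. Corank 2; j^3 = -p^2*(p - q) has shape L^2 M (L != M), so D-series; mu = 9 gives D_9.

Type D_{9}, Milnor number mu = 9.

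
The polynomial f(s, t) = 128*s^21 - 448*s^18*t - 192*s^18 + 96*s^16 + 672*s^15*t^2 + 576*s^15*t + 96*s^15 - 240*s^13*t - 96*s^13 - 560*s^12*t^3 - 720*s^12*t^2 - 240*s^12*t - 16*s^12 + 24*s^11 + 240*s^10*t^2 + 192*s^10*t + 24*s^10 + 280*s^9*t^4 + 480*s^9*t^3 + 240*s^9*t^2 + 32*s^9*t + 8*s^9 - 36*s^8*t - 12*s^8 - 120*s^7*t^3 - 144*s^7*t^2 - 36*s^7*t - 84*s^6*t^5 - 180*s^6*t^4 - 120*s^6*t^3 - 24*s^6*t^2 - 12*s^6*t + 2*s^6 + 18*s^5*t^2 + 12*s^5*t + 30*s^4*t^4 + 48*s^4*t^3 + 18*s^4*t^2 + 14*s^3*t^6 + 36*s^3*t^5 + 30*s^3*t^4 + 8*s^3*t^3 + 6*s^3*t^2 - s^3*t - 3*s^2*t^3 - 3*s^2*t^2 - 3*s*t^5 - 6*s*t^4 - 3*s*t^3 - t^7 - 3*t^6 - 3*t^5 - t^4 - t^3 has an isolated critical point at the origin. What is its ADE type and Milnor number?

The Hessian of f at 0 has rank 0. Corank 2; j^3 = -t^3 is a perfect cube, so E-series; the 4-jet and mu = 7 give E_7.

Type E_{7}, Milnor number mu = 7.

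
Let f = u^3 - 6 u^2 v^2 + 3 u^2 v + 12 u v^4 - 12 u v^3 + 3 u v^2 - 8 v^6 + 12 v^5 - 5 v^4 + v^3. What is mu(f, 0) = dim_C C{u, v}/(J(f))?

6

The Hessian of f at 0 has rank 0. Corank 2; j^3 = (u + v)^3 is a perfect cube, so E-series; the 4-jet and mu = 6 give E_6.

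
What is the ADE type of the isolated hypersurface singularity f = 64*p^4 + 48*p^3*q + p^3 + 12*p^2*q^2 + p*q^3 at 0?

E_{7}

The Hessian of f at 0 is [[0, 0], [0, 0]] with rank 0, so corank 2. A Groebner basis of the Jacobian ideal J(f) in C{p,q} is {3*p^2/16 + q^4 + q^3/16, p^3, p^2*q - p^2/16 - q^3/48, p^2/2 + p*q^2 + q^3/6}; counting standard monomials gives mu = 7. Corank 2; j^3 = p^3 is a perfect cube, so E-series; the 4-jet and mu = 7 give E_7.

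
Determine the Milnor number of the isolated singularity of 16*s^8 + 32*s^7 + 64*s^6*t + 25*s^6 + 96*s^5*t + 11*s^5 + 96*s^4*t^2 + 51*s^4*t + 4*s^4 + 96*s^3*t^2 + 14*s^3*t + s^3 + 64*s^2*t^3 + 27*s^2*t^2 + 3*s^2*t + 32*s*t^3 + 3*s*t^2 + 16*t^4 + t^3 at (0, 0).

The Hessian of f at 0 has rank 0. Corank 2; j^3 = (s + t)^3 is a perfect cube, so E-series; the 4-jet and mu = 6 give E_6.

6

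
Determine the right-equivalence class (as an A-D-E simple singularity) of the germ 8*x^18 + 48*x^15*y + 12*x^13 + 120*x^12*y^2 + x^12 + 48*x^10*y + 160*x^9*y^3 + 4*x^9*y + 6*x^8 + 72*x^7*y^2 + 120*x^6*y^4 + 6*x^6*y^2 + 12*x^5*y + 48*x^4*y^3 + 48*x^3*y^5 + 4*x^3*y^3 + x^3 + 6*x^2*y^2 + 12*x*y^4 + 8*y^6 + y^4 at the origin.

E6

The Hessian of f at 0 has rank 0. Corank 2; j^3 = x^3 is a perfect cube, so E-series; the 4-jet and mu = 6 give E_6.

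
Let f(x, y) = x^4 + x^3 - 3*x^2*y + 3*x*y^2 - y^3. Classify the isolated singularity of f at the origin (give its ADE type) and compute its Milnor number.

Type E6, Milnor number mu = 6.

The Hessian of f at 0 has rank 0. Corank 2; j^3 = (x - y)^3 is a perfect cube, so E-series; the 4-jet and mu = 6 give E_6.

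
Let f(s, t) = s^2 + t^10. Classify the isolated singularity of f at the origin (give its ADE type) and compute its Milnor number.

Type A_{9}, Milnor number mu = 9.

The Hessian of f at 0 has rank 1. Corank 1: A-series; mu = 9 gives A_9.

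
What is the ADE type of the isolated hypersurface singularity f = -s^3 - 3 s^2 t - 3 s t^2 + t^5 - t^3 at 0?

The Hessian of f at 0 is [[0, 0], [0, 0]] with rank 0, so corank 2. A Groebner basis of the Jacobian ideal J(f) in C{s,t} is {t^4, s^2 + 2*s*t + t^2}; counting standard monomials gives mu = 8. Corank 2; j^3 = -(s + t)^3 is a perfect cube, so E-series; the 5-jet and mu = 8 give E_8.

E_{8}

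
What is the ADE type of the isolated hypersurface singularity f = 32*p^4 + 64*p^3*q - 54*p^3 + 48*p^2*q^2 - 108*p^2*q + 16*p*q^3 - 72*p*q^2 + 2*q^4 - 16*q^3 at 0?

E_{6}

The Hessian of f at 0 is [[0, 0], [0, 0]] with rank 0, so corank 2. A Groebner basis of the Jacobian ideal J(f) in C{p,q} is {q^4, p*q^2 + 11*q^3/18, p^2 + 4*p*q/3 + 4*q^2/9}; counting standard monomials gives mu = 6. Corank 2; j^3 = -2*(3*p + 2*q)^3 is a perfect cube, so E-series; the 4-jet and mu = 6 give E_6.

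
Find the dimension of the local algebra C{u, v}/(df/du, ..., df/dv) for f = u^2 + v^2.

The Hessian of f at 0 has rank 2. Corank 0: nondegenerate Morse point, so A_1.

1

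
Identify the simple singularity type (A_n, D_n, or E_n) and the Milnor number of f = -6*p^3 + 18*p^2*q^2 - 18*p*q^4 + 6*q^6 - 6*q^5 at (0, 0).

The Hessian of f at 0 is [[0, 0], [0, 0]] with rank 0, so corank 2. A Groebner basis of the Jacobian ideal J(f) in C{p,q} is {q^4, p^3, -p^2/2 + p*q^2}; counting standard monomials gives mu = 8. Corank 2; j^3 = -6*p^3 is a perfect cube, so E-series; the 5-jet and mu = 8 give E_8.

Type E_{8}, Milnor number mu = 8.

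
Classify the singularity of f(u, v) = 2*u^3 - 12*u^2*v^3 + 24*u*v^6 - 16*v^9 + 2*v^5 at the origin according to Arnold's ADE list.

The Hessian of f at 0 is [[0, 0], [0, 0]] with rank 0, so corank 2. A Groebner basis of the Jacobian ideal J(f) in C{u,v} is {-u^2/4 + u*v^3, v^4, u^3, u^2*v}; counting standard monomials gives mu = 8. Corank 2; j^3 = 2*u^3 is a perfect cube, so E-series; the 5-jet and mu = 8 give E_8.

E_{8}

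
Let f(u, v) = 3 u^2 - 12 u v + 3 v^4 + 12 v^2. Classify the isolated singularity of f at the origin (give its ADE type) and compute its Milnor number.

Type A_{3}, Milnor number mu = 3.

The Hessian of f at 0 is [[6, -12], [-12, 24]] with rank 1, so corank 1. A Groebner basis of the Jacobian ideal J(f) in C{u,v} is {v^3, u - 2*v}; counting standard monomials gives mu = 3. Corank 1: A-series; mu = 3 gives A_3.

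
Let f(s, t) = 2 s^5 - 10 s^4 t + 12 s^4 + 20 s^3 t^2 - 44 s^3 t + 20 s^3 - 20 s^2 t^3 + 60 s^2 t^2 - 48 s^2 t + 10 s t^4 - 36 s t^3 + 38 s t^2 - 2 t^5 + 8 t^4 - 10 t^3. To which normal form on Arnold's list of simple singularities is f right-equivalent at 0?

The Hessian of f at 0 is [[0, 0], [0, 0]] with rank 0, so corank 2. A Groebner basis of the Jacobian ideal J(f) in C{s,t} is {t^3, s^2 - t^2/6, s*t - t^2/2}; counting standard monomials gives mu = 4. Corank 2; j^3 = 2*(s - t)*(10*s^2 - 14*s*t + 5*t^2) splits into three distinct lines over C (the quadratic factor has nonzero discriminant), so D_4.

D_4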